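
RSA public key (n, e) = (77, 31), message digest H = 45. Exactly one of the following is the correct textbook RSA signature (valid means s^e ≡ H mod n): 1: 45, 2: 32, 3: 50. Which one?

1

Candidate 1: Squares mod 77: 45^1≡45, 45^2≡23, 45^4≡67, 45^8≡23, 45^16≡67; 31 = 16 + 8 + 4 + 2 + 1, so 45^31 ≡ 67·23·67·23·45 ≡ 45 (mod 77)
  → matches H = 45
Candidate 2: Squares mod 77: 32^1≡32, 32^2≡23, 32^4≡67, 32^8≡23, 32^16≡67; 31 = 16 + 8 + 4 + 2 + 1, so 32^31 ≡ 67·23·67·23·32 ≡ 32 (mod 77)
Candidate 3: Squares mod 77: 50^1≡50, 50^2≡36, 50^4≡64, 50^8≡15, 50^16≡71; 31 = 16 + 8 + 4 + 2 + 1, so 50^31 ≡ 71·15·64·36·50 ≡ 50 (mod 77)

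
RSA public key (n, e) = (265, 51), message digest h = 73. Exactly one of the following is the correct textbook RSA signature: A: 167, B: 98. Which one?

Candidate A: 167^51 mod 265 = 73
  → matches h = 73
Candidate B: 98^51 mod 265 = 192

A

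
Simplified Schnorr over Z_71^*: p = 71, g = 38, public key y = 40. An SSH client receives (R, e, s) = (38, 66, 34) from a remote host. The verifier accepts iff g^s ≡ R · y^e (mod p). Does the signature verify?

verifies

g^s mod p:
38^2 = 1444 ≡ 24
38^4 ≡ 24^2 = 576 ≡ 8
38^8 ≡ 8^2 = 64
38^16 ≡ 64^2 = 4096 ≡ 49
38^32 ≡ 49^2 = 2401 ≡ 58
34 = 32 + 2, so 38^34 ≡ 58·24 ≡ 43 (mod 71)
R · y^e mod p:
40^2 = 1600 ≡ 38
40^4 ≡ 38^2 = 1444 ≡ 24
40^8 ≡ 24^2 = 576 ≡ 8
40^16 ≡ 8^2 = 64
40^32 ≡ 64^2 = 4096 ≡ 49
40^64 ≡ 49^2 = 2401 ≡ 58
66 = 64 + 2, so 40^66 ≡ 58·38 ≡ 3 (mod 71)
38·3 = 114 ≡ 43 (mod 71)
43 ≡ 43 (mod 71); signature holds.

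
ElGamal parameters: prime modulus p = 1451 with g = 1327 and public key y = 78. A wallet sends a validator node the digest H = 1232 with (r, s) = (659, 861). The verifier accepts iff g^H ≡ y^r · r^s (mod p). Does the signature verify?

verifies

Left side g^H mod p:
1327^2 = 1760929 ≡ 866
1327^4 ≡ 866^2 = 749956 ≡ 1240
1327^8 ≡ 1240^2 = 1537600 ≡ 991
1327^16 ≡ 991^2 = 982081 ≡ 1205
1327^32 ≡ 1205^2 = 1452025 ≡ 1025
1327^64 ≡ 1025^2 = 1050625 ≡ 101
1327^128 ≡ 101^2 = 10201 ≡ 44
1327^256 ≡ 44^2 = 1936 ≡ 485
1327^512 ≡ 485^2 = 235225 ≡ 163
1327^1024 ≡ 163^2 = 26569 ≡ 451
1232 = 1024 + 128 + 64 + 16, so 1327^1232 ≡ 451·44·101·1205 ≡ 1423 (mod 1451)
Right side y^r · r^s mod p:
78^2 = 6084 ≡ 280
78^4 ≡ 280^2 = 78400 ≡ 46
78^8 ≡ 46^2 = 2116 ≡ 665
78^16 ≡ 665^2 = 442225 ≡ 1121
78^32 ≡ 1121^2 = 1256641 ≡ 75
78^64 ≡ 75^2 = 5625 ≡ 1272
78^128 ≡ 1272^2 = 1617984 ≡ 119
78^256 ≡ 119^2 = 14161 ≡ 1102
78^512 ≡ 1102^2 = 1214404 ≡ 1368
659 = 512 + 128 + 16 + 2 + 1, so 78^659 ≡ 1368·119·1121·280·78 ≡ 1427 (mod 1451)
659^2 = 434281 ≡ 432
659^4 ≡ 432^2 = 186624 ≡ 896
659^8 ≡ 896^2 = 802816 ≡ 413
659^16 ≡ 413^2 = 170569 ≡ 802
659^32 ≡ 802^2 = 643204 ≡ 411
659^64 ≡ 411^2 = 168921 ≡ 605
659^128 ≡ 605^2 = 366025 ≡ 373
659^256 ≡ 373^2 = 139129 ≡ 1284
659^512 ≡ 1284^2 = 1648656 ≡ 320
861 = 512 + 256 + 64 + 16 + 8 + 4 + 1, so 659^861 ≡ 320·1284·605·802·413·896·659 ≡ 243 (mod 1451)
1427·243 = 346761 ≡ 1423 (mod 1451)
1423 ≡ 1423 (mod 1451), so the signature is genuine.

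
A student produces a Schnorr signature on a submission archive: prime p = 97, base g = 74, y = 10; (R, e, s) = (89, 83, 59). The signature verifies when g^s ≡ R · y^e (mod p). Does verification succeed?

g^s mod p:
Squares mod 97: 74^1≡74, 74^2≡44, 74^4≡93, 74^8≡16, 74^16≡62, 74^32≡61
59 = 32 + 16 + 8 + 2 + 1, so 74^59 ≡ 61·62·16·44·74 ≡ 90 (mod 97)
R · y^e mod p:
Squares mod 97: 10^1≡10, 10^2≡3, 10^4≡9, 10^8≡81, 10^16≡62, 10^32≡61, 10^64≡35
83 = 64 + 16 + 2 + 1, so 10^83 ≡ 35·62·3·10 ≡ 13 (mod 97)
89·13 = 1157 ≡ 90 (mod 97)
90 ≡ 90 (mod 97); signature holds.

passes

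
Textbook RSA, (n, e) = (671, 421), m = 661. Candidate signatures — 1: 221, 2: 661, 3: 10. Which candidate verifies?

Candidate 1: 221^421 mod 671 = 221
Candidate 2: 661^421 mod 671 = 661
  → matches m = 661
Candidate 3: 10^421 mod 671 = 10

2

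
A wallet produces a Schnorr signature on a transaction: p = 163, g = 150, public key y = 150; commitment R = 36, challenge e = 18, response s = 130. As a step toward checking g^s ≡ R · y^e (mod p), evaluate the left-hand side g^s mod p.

132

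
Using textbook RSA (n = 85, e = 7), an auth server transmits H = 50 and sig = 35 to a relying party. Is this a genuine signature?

Squares mod 85: sig^1≡35, sig^2≡35, sig^4≡35
7 = 4 + 2 + 1, so sig^7 ≡ 35·35·35 ≡ 35 (mod 85)
sig^7 mod 85 = 35, but H = 50.

forged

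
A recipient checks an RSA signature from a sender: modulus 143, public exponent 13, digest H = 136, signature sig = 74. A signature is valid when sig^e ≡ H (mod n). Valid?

sig^2 ≡ 74^2 = 5476 ≡ 42
sig^4 ≡ 42^2 = 1764 ≡ 48
sig^8 ≡ 48^2 = 2304 ≡ 16
13 = 8 + 4 + 1, so sig^13 ≡ 16·48·74 ≡ 61 (mod 143)
sig^13 mod 143 = 61, but H = 136.

no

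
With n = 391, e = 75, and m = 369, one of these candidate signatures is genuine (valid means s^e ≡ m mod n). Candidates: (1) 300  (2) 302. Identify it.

Candidate 1: Squares mod 391: 300^1≡300, 300^2≡70, 300^4≡208, 300^8≡254, 300^16≡1, 300^32≡1, 300^64≡1; 75 = 64 + 8 + 2 + 1, so 300^75 ≡ 1·254·70·300 ≡ 369 (mod 391)
  → matches m = 369
Candidate 2: Squares mod 391: 302^1≡302, 302^2≡101, 302^4≡35, 302^8≡52, 302^16≡358, 302^32≡307, 302^64≡18; 75 = 64 + 8 + 2 + 1, so 302^75 ≡ 18·52·101·302 ≡ 225 (mod 391)

1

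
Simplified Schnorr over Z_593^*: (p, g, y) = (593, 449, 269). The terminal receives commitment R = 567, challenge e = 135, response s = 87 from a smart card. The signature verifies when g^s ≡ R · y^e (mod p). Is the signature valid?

invalid

g^s mod p:
Squares mod 593: 449^1≡449, 449^2≡574, 449^4≡361, 449^8≡454, 449^16≡345, 449^32≡425, 449^64≡353
87 = 64 + 16 + 4 + 2 + 1, so 449^87 ≡ 353·345·361·574·449 ≡ 130 (mod 593)
R · y^e mod p:
Squares mod 593: 269^1≡269, 269^2≡15, 269^4≡225, 269^8≡220, 269^16≡367, 269^32≡78, 269^64≡154, 269^128≡589
135 = 128 + 4 + 2 + 1, so 269^135 ≡ 589·225·15·269 ≡ 32 (mod 593)
567·32 = 18144 ≡ 354 (mod 593)
130 ≠ 354; the check fails.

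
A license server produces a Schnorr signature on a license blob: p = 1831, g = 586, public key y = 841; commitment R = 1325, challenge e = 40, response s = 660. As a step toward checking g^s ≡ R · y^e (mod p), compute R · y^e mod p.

580

841^2 = 707281 ≡ 515
841^4 ≡ 515^2 = 265225 ≡ 1561
841^8 ≡ 1561^2 = 2436721 ≡ 1491
841^16 ≡ 1491^2 = 2223081 ≡ 247
841^32 ≡ 247^2 = 61009 ≡ 586
40 = 32 + 8, so 841^40 ≡ 586·1491 ≡ 339 (mod 1831)
R · y^e ≡ 1325·339 = 449175 ≡ 580 (mod 1831)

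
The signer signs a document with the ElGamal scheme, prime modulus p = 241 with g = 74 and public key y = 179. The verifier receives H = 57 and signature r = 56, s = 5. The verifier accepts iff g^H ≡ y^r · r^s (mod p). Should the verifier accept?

accept

Left side g^H mod p:
Squares mod 241: 74^1≡74, 74^2≡174, 74^4≡151, 74^8≡147, 74^16≡160, 74^32≡54
57 = 32 + 16 + 8 + 1, so 74^57 ≡ 54·160·147·74 ≡ 17 (mod 241)
Right side y^r · r^s mod p:
Squares mod 241: 179^1≡179, 179^2≡229, 179^4≡144, 179^8≡10, 179^16≡100, 179^32≡119
56 = 32 + 16 + 8, so 179^56 ≡ 119·100·10 ≡ 187 (mod 241)
Squares mod 241: 56^1≡56, 56^2≡3, 56^4≡9
5 = 4 + 1, so 56^5 ≡ 9·56 ≡ 22 (mod 241)
187·22 = 4114 ≡ 17 (mod 241)
17 ≡ 17 (mod 241), so the signature is genuine.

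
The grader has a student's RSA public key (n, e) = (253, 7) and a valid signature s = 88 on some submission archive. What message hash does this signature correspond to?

s^2 ≡ 88^2 = 7744 ≡ 154
s^4 ≡ 154^2 = 23716 ≡ 187
7 = 4 + 2 + 1, so s^7 ≡ 187·154·88 ≡ 176 (mod 253)

176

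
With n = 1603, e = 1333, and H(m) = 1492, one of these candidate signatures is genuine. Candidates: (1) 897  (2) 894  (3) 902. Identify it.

Candidate 1: Squares mod 1603: 897^1≡897, 897^2≡1506, 897^4≡1394, 897^8≡400, 897^16≡1303, 897^32≡232, 897^64≡925, 897^128≡1226, 897^256≡1065, 897^512≡904, 897^1024≡1289; 1333 = 1024 + 256 + 32 + 16 + 4 + 1, so 897^1333 ≡ 1289·1065·232·1303·1394·897 ≡ 1492 (mod 1603)
  → matches H(m) = 1492
Candidate 2: Squares mod 1603: 894^1≡894, 894^2≡942, 894^4≡905, 894^8≡1495, 894^16≡443, 894^32≡683, 894^64≡16, 894^128≡256, 894^256≡1416, 894^512≡1306, 894^1024≡44; 1333 = 1024 + 256 + 32 + 16 + 4 + 1, so 894^1333 ≡ 44·1416·683·443·905·894 ≡ 572 (mod 1603)
Candidate 3: Squares mod 1603: 902^1≡902, 902^2≡883, 902^4≡631, 902^8≡617, 902^16≡778, 902^32≡953, 902^64≡911, 902^128≡1170, 902^256≡1541, 902^512≡638, 902^1024≡1485; 1333 = 1024 + 256 + 32 + 16 + 4 + 1, so 902^1333 ≡ 1485·1541·953·778·631·902 ≡ 1063 (mod 1603)

1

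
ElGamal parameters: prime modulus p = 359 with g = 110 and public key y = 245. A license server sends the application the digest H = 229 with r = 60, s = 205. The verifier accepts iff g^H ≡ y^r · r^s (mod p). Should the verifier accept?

reject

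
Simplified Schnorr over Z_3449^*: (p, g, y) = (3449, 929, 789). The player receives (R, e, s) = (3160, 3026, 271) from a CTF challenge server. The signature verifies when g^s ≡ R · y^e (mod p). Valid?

g^s mod p:
Squares mod 3449: 929^1≡929, 929^2≡791, 929^4≡1412, 929^8≡222, 929^16≡998, 929^32≡2692, 929^64≡515, 929^128≡3101, 929^256≡389
271 = 256 + 8 + 4 + 2 + 1, so 929^271 ≡ 389·222·1412·791·929 ≡ 2690 (mod 3449)
R · y^e mod p:
Squares mod 3449: 789^1≡789, 789^2≡1701, 789^4≡3139, 789^8≡2977, 789^16≡2048, 789^32≡320, 789^64≡2379, 789^128≡3281, 789^256≡632, 789^512≡2789, 789^1024≡1026, 789^2048≡731
3026 = 2048 + 512 + 256 + 128 + 64 + 16 + 2, so 789^3026 ≡ 731·2789·632·3281·2379·2048·1701 ≡ 3365 (mod 3449)
3160·3365 = 10633400 ≡ 133 (mod 3449)
2690 ≠ 133; the check fails.

no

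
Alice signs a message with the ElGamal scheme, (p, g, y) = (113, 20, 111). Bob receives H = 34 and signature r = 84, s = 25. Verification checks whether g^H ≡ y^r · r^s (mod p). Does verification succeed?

Left side g^H mod p:
20^2 = 400 ≡ 61
20^4 ≡ 61^2 = 3721 ≡ 105
20^8 ≡ 105^2 = 11025 ≡ 64
20^16 ≡ 64^2 = 4096 ≡ 28
20^32 ≡ 28^2 = 784 ≡ 106
34 = 32 + 2, so 20^34 ≡ 106·61 ≡ 25 (mod 113)
Right side y^r · r^s mod p:
111^2 = 12321 ≡ 4
111^4 ≡ 4^2 = 16
111^8 ≡ 16^2 = 256 ≡ 30
111^16 ≡ 30^2 = 900 ≡ 109
111^32 ≡ 109^2 = 11881 ≡ 16
111^64 ≡ 16^2 = 256 ≡ 30
84 = 64 + 16 + 4, so 111^84 ≡ 30·109·16 ≡ 1 (mod 113)
84^2 = 7056 ≡ 50
84^4 ≡ 50^2 = 2500 ≡ 14
84^8 ≡ 14^2 = 196 ≡ 83
84^16 ≡ 83^2 = 6889 ≡ 109
25 = 16 + 8 + 1, so 84^25 ≡ 109·83·84 ≡ 23 (mod 113)
1·23 = 23 ≡ 23 (mod 113)
25 ≠ 23, so verification fails.

fails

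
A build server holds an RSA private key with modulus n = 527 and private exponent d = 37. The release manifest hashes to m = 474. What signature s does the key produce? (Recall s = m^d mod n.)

Squares mod 527: m^1≡474, m^2≡174, m^4≡237, m^8≡307, m^16≡443, m^32≡205
37 = 32 + 4 + 1, so m^37 ≡ 205·237·474 ≡ 444 (mod 527)

444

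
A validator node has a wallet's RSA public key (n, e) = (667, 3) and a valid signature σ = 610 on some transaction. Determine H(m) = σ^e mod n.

σ^2 ≡ 610^2 = 372100 ≡ 581
3 = 2 + 1, so σ^3 ≡ 581·610 ≡ 233 (mod 667)

233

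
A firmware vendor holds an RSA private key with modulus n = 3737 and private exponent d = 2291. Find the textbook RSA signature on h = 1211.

2120

h^2 ≡ 1211^2 = 1466521 ≡ 1617
h^4 ≡ 1617^2 = 2614689 ≡ 2526
h^8 ≡ 2526^2 = 6380676 ≡ 1617
h^16 ≡ 1617^2 = 2614689 ≡ 2526
h^32 ≡ 2526^2 = 6380676 ≡ 1617
h^64 ≡ 1617^2 = 2614689 ≡ 2526
h^128 ≡ 2526^2 = 6380676 ≡ 1617
h^256 ≡ 1617^2 = 2614689 ≡ 2526
h^512 ≡ 2526^2 = 6380676 ≡ 1617
h^1024 ≡ 1617^2 = 2614689 ≡ 2526
h^2048 ≡ 2526^2 = 6380676 ≡ 1617
2291 = 2048 + 128 + 64 + 32 + 16 + 2 + 1, so h^2291 ≡ 1617·1617·2526·1617·2526·1617·1211 ≡ 2120 (mod 3737)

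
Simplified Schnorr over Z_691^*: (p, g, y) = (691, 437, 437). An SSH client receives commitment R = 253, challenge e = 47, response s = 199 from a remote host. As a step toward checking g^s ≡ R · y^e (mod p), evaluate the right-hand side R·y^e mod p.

437

Squares mod 691: 437^1≡437, 437^2≡253, 437^4≡437, 437^8≡253, 437^16≡437, 437^32≡253
47 = 32 + 8 + 4 + 2 + 1, so 437^47 ≡ 253·253·437·253·437 ≡ 253 (mod 691)
R · y^e ≡ 253·253 = 64009 ≡ 437 (mod 691)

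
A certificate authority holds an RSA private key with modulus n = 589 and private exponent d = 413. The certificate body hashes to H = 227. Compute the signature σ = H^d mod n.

417

H^2 ≡ 227^2 = 51529 ≡ 286
H^4 ≡ 286^2 = 81796 ≡ 514
H^8 ≡ 514^2 = 264196 ≡ 324
H^16 ≡ 324^2 = 104976 ≡ 134
H^32 ≡ 134^2 = 17956 ≡ 286
H^64 ≡ 286^2 = 81796 ≡ 514
H^128 ≡ 514^2 = 264196 ≡ 324
H^256 ≡ 324^2 = 104976 ≡ 134
413 = 256 + 128 + 16 + 8 + 4 + 1, so H^413 ≡ 134·324·134·324·514·227 ≡ 417 (mod 589)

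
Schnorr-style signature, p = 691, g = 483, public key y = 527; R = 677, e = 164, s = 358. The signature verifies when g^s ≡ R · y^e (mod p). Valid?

no

g^s mod p:
483^2 = 233289 ≡ 422
483^4 ≡ 422^2 = 178084 ≡ 497
483^8 ≡ 497^2 = 247009 ≡ 322
483^16 ≡ 322^2 = 103684 ≡ 34
483^32 ≡ 34^2 = 1156 ≡ 465
483^64 ≡ 465^2 = 216225 ≡ 633
483^128 ≡ 633^2 = 400689 ≡ 600
483^256 ≡ 600^2 = 360000 ≡ 680
358 = 256 + 64 + 32 + 4 + 2, so 483^358 ≡ 680·633·465·497·422 ≡ 471 (mod 691)
R · y^e mod p:
527^2 = 277729 ≡ 638
527^4 ≡ 638^2 = 407044 ≡ 45
527^8 ≡ 45^2 = 2025 ≡ 643
527^16 ≡ 643^2 = 413449 ≡ 231
527^32 ≡ 231^2 = 53361 ≡ 154
527^64 ≡ 154^2 = 23716 ≡ 222
527^128 ≡ 222^2 = 49284 ≡ 223
164 = 128 + 32 + 4, so 527^164 ≡ 223·154·45 ≡ 314 (mod 691)
677·314 = 212578 ≡ 441 (mod 691)
471 ≠ 441; the check fails.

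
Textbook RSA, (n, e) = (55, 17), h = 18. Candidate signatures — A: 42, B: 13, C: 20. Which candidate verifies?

B

Candidate A: Squares mod 55: 42^1≡42, 42^2≡4, 42^4≡16, 42^8≡36, 42^16≡31; 17 = 16 + 1, so 42^17 ≡ 31·42 ≡ 37 (mod 55)
Candidate B: Squares mod 55: 13^1≡13, 13^2≡4, 13^4≡16, 13^8≡36, 13^16≡31; 17 = 16 + 1, so 13^17 ≡ 31·13 ≡ 18 (mod 55)
  → matches h = 18
Candidate C: Squares mod 55: 20^1≡20, 20^2≡15, 20^4≡5, 20^8≡25, 20^16≡20; 17 = 16 + 1, so 20^17 ≡ 20·20 ≡ 15 (mod 55)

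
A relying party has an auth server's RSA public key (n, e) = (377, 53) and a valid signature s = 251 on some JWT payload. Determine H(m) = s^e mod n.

s^2 ≡ 251^2 = 63001 ≡ 42
s^4 ≡ 42^2 = 1764 ≡ 256
s^8 ≡ 256^2 = 65536 ≡ 315
s^16 ≡ 315^2 = 99225 ≡ 74
s^32 ≡ 74^2 = 5476 ≡ 198
53 = 32 + 16 + 4 + 1, so s^53 ≡ 198·74·256·251 ≡ 205 (mod 377)

205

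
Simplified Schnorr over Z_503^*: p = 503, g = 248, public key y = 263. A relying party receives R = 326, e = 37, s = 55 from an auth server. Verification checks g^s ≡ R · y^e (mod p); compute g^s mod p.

415

248^55 mod 503 = 415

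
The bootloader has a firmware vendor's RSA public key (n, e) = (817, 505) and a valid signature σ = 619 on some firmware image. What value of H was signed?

619

σ^505 mod 817 = 619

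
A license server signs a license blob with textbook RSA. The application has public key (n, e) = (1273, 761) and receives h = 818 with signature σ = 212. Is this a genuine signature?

Squares mod 1273: σ^1≡212, σ^2≡389, σ^4≡1107, σ^8≡823, σ^16≡93, σ^32≡1011, σ^64≡1175, σ^128≡693, σ^256≡328, σ^512≡652
761 = 512 + 128 + 64 + 32 + 16 + 8 + 1, so σ^761 ≡ 652·693·1175·1011·93·823·212 ≡ 281 (mod 1273)
281 ≠ 818, so verification fails.

forged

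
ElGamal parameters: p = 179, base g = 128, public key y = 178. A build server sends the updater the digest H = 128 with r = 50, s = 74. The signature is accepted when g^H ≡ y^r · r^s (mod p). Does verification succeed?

fails

Left side g^H mod p:
128^2 = 16384 ≡ 95
128^4 ≡ 95^2 = 9025 ≡ 75
128^8 ≡ 75^2 = 5625 ≡ 76
128^16 ≡ 76^2 = 5776 ≡ 48
128^32 ≡ 48^2 = 2304 ≡ 156
128^64 ≡ 156^2 = 24336 ≡ 171
128^128 ≡ 171^2 = 29241 ≡ 64
Right side y^r · r^s mod p:
178^2 = 31684 ≡ 1
178^4 ≡ 1^2 = 1
178^8 ≡ 1^2 = 1
178^16 ≡ 1^2 = 1
178^32 ≡ 1^2 = 1
50 = 32 + 16 + 2, so 178^50 ≡ 1·1·1 ≡ 1 (mod 179)
50^2 = 2500 ≡ 173
50^4 ≡ 173^2 = 29929 ≡ 36
50^8 ≡ 36^2 = 1296 ≡ 43
50^16 ≡ 43^2 = 1849 ≡ 59
50^32 ≡ 59^2 = 3481 ≡ 80
50^64 ≡ 80^2 = 6400 ≡ 135
74 = 64 + 8 + 2, so 50^74 ≡ 135·43·173 ≡ 75 (mod 179)
1·75 = 75 ≡ 75 (mod 179)
64 ≠ 75, so verification fails.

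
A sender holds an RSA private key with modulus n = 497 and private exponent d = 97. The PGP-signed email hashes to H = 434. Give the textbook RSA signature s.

273

H^97 mod 497 = 273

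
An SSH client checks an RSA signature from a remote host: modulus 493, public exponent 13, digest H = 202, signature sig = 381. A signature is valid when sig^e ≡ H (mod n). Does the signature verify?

does not verify

sig^13 mod 493 = 312
312 ≠ 202, so verification fails.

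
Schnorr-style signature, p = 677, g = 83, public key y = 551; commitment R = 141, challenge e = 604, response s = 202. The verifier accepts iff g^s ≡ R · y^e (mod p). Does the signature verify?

g^s mod p:
83^2 = 6889 ≡ 119
83^4 ≡ 119^2 = 14161 ≡ 621
83^8 ≡ 621^2 = 385641 ≡ 428
83^16 ≡ 428^2 = 183184 ≡ 394
83^32 ≡ 394^2 = 155236 ≡ 203
83^64 ≡ 203^2 = 41209 ≡ 589
83^128 ≡ 589^2 = 346921 ≡ 297
202 = 128 + 64 + 8 + 2, so 83^202 ≡ 297·589·428·119 ≡ 622 (mod 677)
R · y^e mod p:
551^2 = 303601 ≡ 305
551^4 ≡ 305^2 = 93025 ≡ 276
551^8 ≡ 276^2 = 76176 ≡ 352
551^16 ≡ 352^2 = 123904 ≡ 13
551^32 ≡ 13^2 = 169
551^64 ≡ 169^2 = 28561 ≡ 127
551^128 ≡ 127^2 = 16129 ≡ 558
551^256 ≡ 558^2 = 311364 ≡ 621
551^512 ≡ 621^2 = 385641 ≡ 428
604 = 512 + 64 + 16 + 8 + 4, so 551^604 ≡ 428·127·13·352·276 ≡ 277 (mod 677)
141·277 = 39057 ≡ 468 (mod 677)
622 ≠ 468; the check fails.

does not verify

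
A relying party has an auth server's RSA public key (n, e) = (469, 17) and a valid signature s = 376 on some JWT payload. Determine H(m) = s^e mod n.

Squares mod 469: s^1≡376, s^2≡207, s^4≡170, s^8≡291, s^16≡261
17 = 16 + 1, so s^17 ≡ 261·376 ≡ 115 (mod 469)

115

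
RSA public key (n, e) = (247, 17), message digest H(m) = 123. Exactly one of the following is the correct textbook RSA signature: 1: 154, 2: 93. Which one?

Candidate 1: Squares mod 247: 154^1≡154, 154^2≡4, 154^4≡16, 154^8≡9, 154^16≡81; 17 = 16 + 1, so 154^17 ≡ 81·154 ≡ 124 (mod 247)
Candidate 2: Squares mod 247: 93^1≡93, 93^2≡4, 93^4≡16, 93^8≡9, 93^16≡81; 17 = 16 + 1, so 93^17 ≡ 81·93 ≡ 123 (mod 247)
  → matches H(m) = 123

2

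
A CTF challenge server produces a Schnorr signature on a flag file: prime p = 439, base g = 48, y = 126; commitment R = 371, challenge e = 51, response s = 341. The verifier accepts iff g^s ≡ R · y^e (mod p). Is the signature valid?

g^s mod p:
48^2 = 2304 ≡ 109
48^4 ≡ 109^2 = 11881 ≡ 28
48^8 ≡ 28^2 = 784 ≡ 345
48^16 ≡ 345^2 = 119025 ≡ 56
48^32 ≡ 56^2 = 3136 ≡ 63
48^64 ≡ 63^2 = 3969 ≡ 18
48^128 ≡ 18^2 = 324
48^256 ≡ 324^2 = 104976 ≡ 55
341 = 256 + 64 + 16 + 4 + 1, so 48^341 ≡ 55·18·56·28·48 ≡ 329 (mod 439)
R · y^e mod p:
126^2 = 15876 ≡ 72
126^4 ≡ 72^2 = 5184 ≡ 355
126^8 ≡ 355^2 = 126025 ≡ 32
126^16 ≡ 32^2 = 1024 ≡ 146
126^32 ≡ 146^2 = 21316 ≡ 244
51 = 32 + 16 + 2 + 1, so 126^51 ≡ 244·146·72·126 ≡ 103 (mod 439)
371·103 = 38213 ≡ 20 (mod 439)
329 ≠ 20; the check fails.

invalid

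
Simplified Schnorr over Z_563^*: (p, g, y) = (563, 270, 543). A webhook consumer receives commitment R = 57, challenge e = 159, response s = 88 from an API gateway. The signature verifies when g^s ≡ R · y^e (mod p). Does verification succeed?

fails

g^s mod p:
270^2 = 72900 ≡ 273
270^4 ≡ 273^2 = 74529 ≡ 213
270^8 ≡ 213^2 = 45369 ≡ 329
270^16 ≡ 329^2 = 108241 ≡ 145
270^32 ≡ 145^2 = 21025 ≡ 194
270^64 ≡ 194^2 = 37636 ≡ 478
88 = 64 + 16 + 8, so 270^88 ≡ 478·145·329 ≡ 364 (mod 563)
R · y^e mod p:
543^2 = 294849 ≡ 400
543^4 ≡ 400^2 = 160000 ≡ 108
543^8 ≡ 108^2 = 11664 ≡ 404
543^16 ≡ 404^2 = 163216 ≡ 509
543^32 ≡ 509^2 = 259081 ≡ 101
543^64 ≡ 101^2 = 10201 ≡ 67
543^128 ≡ 67^2 = 4489 ≡ 548
159 = 128 + 16 + 8 + 4 + 2 + 1, so 543^159 ≡ 548·509·404·108·400·543 ≡ 498 (mod 563)
57·498 = 28386 ≡ 236 (mod 563)
364 ≠ 236; the check fails.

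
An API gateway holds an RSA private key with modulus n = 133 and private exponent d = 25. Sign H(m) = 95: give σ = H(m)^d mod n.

(H(m))^25 mod 133 = 95

95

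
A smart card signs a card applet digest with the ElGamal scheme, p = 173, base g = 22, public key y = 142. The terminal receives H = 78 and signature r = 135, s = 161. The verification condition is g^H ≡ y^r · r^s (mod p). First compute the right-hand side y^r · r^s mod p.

142^2 = 20164 ≡ 96
142^4 ≡ 96^2 = 9216 ≡ 47
142^8 ≡ 47^2 = 2209 ≡ 133
142^16 ≡ 133^2 = 17689 ≡ 43
142^32 ≡ 43^2 = 1849 ≡ 119
142^64 ≡ 119^2 = 14161 ≡ 148
142^128 ≡ 148^2 = 21904 ≡ 106
135 = 128 + 4 + 2 + 1, so 142^135 ≡ 106·47·96·142 ≡ 14 (mod 173)
135^2 = 18225 ≡ 60
135^4 ≡ 60^2 = 3600 ≡ 140
135^8 ≡ 140^2 = 19600 ≡ 51
135^16 ≡ 51^2 = 2601 ≡ 6
135^32 ≡ 6^2 = 36
135^64 ≡ 36^2 = 1296 ≡ 85
135^128 ≡ 85^2 = 7225 ≡ 132
161 = 128 + 32 + 1, so 135^161 ≡ 132·36·135 ≡ 36 (mod 173)
y^r · r^s ≡ 14·36 = 504 ≡ 158 (mod 173)

158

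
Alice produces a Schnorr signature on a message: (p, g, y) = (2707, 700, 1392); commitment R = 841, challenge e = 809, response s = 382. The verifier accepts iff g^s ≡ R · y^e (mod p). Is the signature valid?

valid

g^s mod p:
700^2 = 490000 ≡ 33
700^4 ≡ 33^2 = 1089
700^8 ≡ 1089^2 = 1185921 ≡ 255
700^16 ≡ 255^2 = 65025 ≡ 57
700^32 ≡ 57^2 = 3249 ≡ 542
700^64 ≡ 542^2 = 293764 ≡ 1408
700^128 ≡ 1408^2 = 1982464 ≡ 940
700^256 ≡ 940^2 = 883600 ≡ 1118
382 = 256 + 64 + 32 + 16 + 8 + 4 + 2, so 700^382 ≡ 1118·1408·542·57·255·1089·33 ≡ 1905 (mod 2707)
R · y^e mod p:
1392^2 = 1937664 ≡ 2159
1392^4 ≡ 2159^2 = 4661281 ≡ 2534
1392^8 ≡ 2534^2 = 6421156 ≡ 152
1392^16 ≡ 152^2 = 23104 ≡ 1448
1392^32 ≡ 1448^2 = 2096704 ≡ 1486
1392^64 ≡ 1486^2 = 2208196 ≡ 1991
1392^128 ≡ 1991^2 = 3964081 ≡ 1033
1392^256 ≡ 1033^2 = 1067089 ≡ 531
1392^512 ≡ 531^2 = 281961 ≡ 433
809 = 512 + 256 + 32 + 8 + 1, so 1392^809 ≡ 433·531·1486·152·1392 ≡ 1396 (mod 2707)
841·1396 = 1174036 ≡ 1905 (mod 2707)
1905 ≡ 1905 (mod 2707); signature holds.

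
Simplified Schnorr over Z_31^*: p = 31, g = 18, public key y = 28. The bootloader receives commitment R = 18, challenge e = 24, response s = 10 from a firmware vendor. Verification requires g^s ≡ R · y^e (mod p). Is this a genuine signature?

g^s mod p:
18^2 = 324 ≡ 14
18^4 ≡ 14^2 = 196 ≡ 10
18^8 ≡ 10^2 = 100 ≡ 7
10 = 8 + 2, so 18^10 ≡ 7·14 ≡ 5 (mod 31)
R · y^e mod p:
28^2 = 784 ≡ 9
28^4 ≡ 9^2 = 81 ≡ 19
28^8 ≡ 19^2 = 361 ≡ 20
28^16 ≡ 20^2 = 400 ≡ 28
24 = 16 + 8, so 28^24 ≡ 28·20 ≡ 2 (mod 31)
18·2 = 36 ≡ 5 (mod 31)
5 ≡ 5 (mod 31); signature holds.

genuine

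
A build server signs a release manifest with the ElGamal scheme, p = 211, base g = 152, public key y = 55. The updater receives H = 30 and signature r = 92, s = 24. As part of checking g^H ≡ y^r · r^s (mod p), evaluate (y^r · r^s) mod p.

55^2 = 3025 ≡ 71
55^4 ≡ 71^2 = 5041 ≡ 188
55^8 ≡ 188^2 = 35344 ≡ 107
55^16 ≡ 107^2 = 11449 ≡ 55
55^32 ≡ 55^2 = 3025 ≡ 71
55^64 ≡ 71^2 = 5041 ≡ 188
92 = 64 + 16 + 8 + 4, so 55^92 ≡ 188·55·107·188 ≡ 71 (mod 211)
92^2 = 8464 ≡ 24
92^4 ≡ 24^2 = 576 ≡ 154
92^8 ≡ 154^2 = 23716 ≡ 84
92^16 ≡ 84^2 = 7056 ≡ 93
24 = 16 + 8, so 92^24 ≡ 93·84 ≡ 5 (mod 211)
y^r · r^s ≡ 71·5 = 355 ≡ 144 (mod 211)

144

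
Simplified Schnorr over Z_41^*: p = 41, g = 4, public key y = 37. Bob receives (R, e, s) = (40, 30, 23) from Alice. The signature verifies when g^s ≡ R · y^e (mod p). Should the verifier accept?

reject

g^s mod p:
4^2 = 16
4^4 ≡ 16^2 = 256 ≡ 10
4^8 ≡ 10^2 = 100 ≡ 18
4^16 ≡ 18^2 = 324 ≡ 37
23 = 16 + 4 + 2 + 1, so 4^23 ≡ 37·10·16·4 ≡ 23 (mod 41)
R · y^e mod p:
37^2 = 1369 ≡ 16
37^4 ≡ 16^2 = 256 ≡ 10
37^8 ≡ 10^2 = 100 ≡ 18
37^16 ≡ 18^2 = 324 ≡ 37
30 = 16 + 8 + 4 + 2, so 37^30 ≡ 37·18·10·16 ≡ 1 (mod 41)
40·1 = 40 ≡ 40 (mod 41)
23 ≠ 40; the check fails.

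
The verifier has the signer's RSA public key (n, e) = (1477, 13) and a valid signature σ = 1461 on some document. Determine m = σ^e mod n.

152

σ^2 ≡ 1461^2 = 2134521 ≡ 256
σ^4 ≡ 256^2 = 65536 ≡ 548
σ^8 ≡ 548^2 = 300304 ≡ 473
13 = 8 + 4 + 1, so σ^13 ≡ 473·548·1461 ≡ 152 (mod 1477)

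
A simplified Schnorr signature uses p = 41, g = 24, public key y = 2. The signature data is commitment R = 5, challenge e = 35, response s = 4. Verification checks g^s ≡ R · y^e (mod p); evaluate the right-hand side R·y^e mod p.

4

Squares mod 41: 2^1≡2, 2^2≡4, 2^4≡16, 2^8≡10, 2^16≡18, 2^32≡37
35 = 32 + 2 + 1, so 2^35 ≡ 37·4·2 ≡ 9 (mod 41)
R · y^e ≡ 5·9 = 45 ≡ 4 (mod 41)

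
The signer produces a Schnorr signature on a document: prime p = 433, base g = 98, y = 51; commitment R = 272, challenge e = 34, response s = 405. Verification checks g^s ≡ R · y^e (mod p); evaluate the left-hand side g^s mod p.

432

98^405 mod 433 = 432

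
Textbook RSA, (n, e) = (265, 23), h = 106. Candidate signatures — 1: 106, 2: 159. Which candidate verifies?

Candidate 1: 106^2 = 11236 ≡ 106; 106^4 ≡ 106^2 = 11236 ≡ 106; 106^8 ≡ 106^2 = 11236 ≡ 106; 106^16 ≡ 106^2 = 11236 ≡ 106; 23 = 16 + 4 + 2 + 1, so 106^23 ≡ 106·106·106·106 ≡ 106 (mod 265)
  → matches h = 106
Candidate 2: 159^2 = 25281 ≡ 106; 159^4 ≡ 106^2 = 11236 ≡ 106; 159^8 ≡ 106^2 = 11236 ≡ 106; 159^16 ≡ 106^2 = 11236 ≡ 106; 23 = 16 + 4 + 2 + 1, so 159^23 ≡ 106·106·106·159 ≡ 159 (mod 265)

1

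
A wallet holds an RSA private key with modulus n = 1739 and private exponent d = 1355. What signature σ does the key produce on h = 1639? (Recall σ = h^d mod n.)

Squares mod 1739: h^1≡1639, h^2≡1305, h^4≡544, h^8≡306, h^16≡1469, h^32≡1601, h^64≡1654, h^128≡269, h^256≡1062, h^512≡972, h^1024≡507
1355 = 1024 + 256 + 64 + 8 + 2 + 1, so h^1355 ≡ 507·1062·1654·306·1305·1639 ≡ 1581 (mod 1739)

1581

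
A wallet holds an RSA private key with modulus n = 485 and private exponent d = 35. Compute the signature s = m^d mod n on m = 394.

469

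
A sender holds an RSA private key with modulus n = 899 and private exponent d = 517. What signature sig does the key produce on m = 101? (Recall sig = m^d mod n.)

Squares mod 899: m^1≡101, m^2≡312, m^4≡252, m^8≡574, m^16≡442, m^32≡281, m^64≡748, m^128≡326, m^256≡194, m^512≡777
517 = 512 + 4 + 1, so m^517 ≡ 777·252·101 ≡ 2 (mod 899)

2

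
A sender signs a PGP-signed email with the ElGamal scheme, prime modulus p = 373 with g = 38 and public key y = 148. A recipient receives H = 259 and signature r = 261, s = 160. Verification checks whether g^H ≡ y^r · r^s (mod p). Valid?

Left side g^H mod p:
38^259 mod 373 = 93
Right side y^r · r^s mod p:
148^261 mod 373 = 318
261^160 mod 373 = 39
318·39 = 12402 ≡ 93 (mod 373)
93 ≡ 93 (mod 373), so the signature is genuine.

yes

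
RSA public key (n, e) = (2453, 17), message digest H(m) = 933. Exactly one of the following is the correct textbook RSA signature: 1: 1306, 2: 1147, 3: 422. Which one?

Candidate 1: Squares mod 2453: 1306^1≡1306, 1306^2≡801, 1306^4≡1368, 1306^8≡2238, 1306^16≡2071; 17 = 16 + 1, so 1306^17 ≡ 2071·1306 ≡ 1520 (mod 2453)
Candidate 2: Squares mod 2453: 1147^1≡1147, 1147^2≡801, 1147^4≡1368, 1147^8≡2238, 1147^16≡2071; 17 = 16 + 1, so 1147^17 ≡ 2071·1147 ≡ 933 (mod 2453)
  → matches H(m) = 933
Candidate 3: Squares mod 2453: 422^1≡422, 422^2≡1468, 422^4≡1290, 422^8≡966, 422^16≡1016; 17 = 16 + 1, so 422^17 ≡ 1016·422 ≡ 1930 (mod 2453)

2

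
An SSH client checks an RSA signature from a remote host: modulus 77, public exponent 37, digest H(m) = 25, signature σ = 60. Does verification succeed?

passes

σ^37 mod 77 = 25
Since 25 equals the digest 25, verification succeeds.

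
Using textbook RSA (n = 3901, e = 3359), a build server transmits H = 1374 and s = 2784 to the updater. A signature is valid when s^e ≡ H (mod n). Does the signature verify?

verifies

Squares mod 3901: s^1≡2784, s^2≡3270, s^4≡259, s^8≡764, s^16≡2447, s^32≡3675, s^64≡363, s^128≡3036, s^256≡3134, s^512≡3139, s^1024≡3296, s^2048≡3232
3359 = 2048 + 1024 + 256 + 16 + 8 + 4 + 2 + 1, so s^3359 ≡ 3232·3296·3134·2447·764·259·3270·2784 ≡ 1374 (mod 3901)
Since 1374 equals the digest 1374, verification succeeds.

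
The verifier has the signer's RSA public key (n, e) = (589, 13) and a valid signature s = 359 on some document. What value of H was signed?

206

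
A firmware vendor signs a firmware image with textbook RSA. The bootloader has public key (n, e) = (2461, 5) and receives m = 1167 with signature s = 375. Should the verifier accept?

accept

s^2 ≡ 375^2 = 140625 ≡ 348
s^4 ≡ 348^2 = 121104 ≡ 515
5 = 4 + 1, so s^5 ≡ 515·375 ≡ 1167 (mod 2461)
1167 = m, so the signature checks out.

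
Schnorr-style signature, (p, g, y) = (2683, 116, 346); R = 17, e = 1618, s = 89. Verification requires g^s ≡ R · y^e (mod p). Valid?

no

g^s mod p:
116^2 = 13456 ≡ 41
116^4 ≡ 41^2 = 1681
116^8 ≡ 1681^2 = 2825761 ≡ 562
116^16 ≡ 562^2 = 315844 ≡ 1933
116^32 ≡ 1933^2 = 3736489 ≡ 1753
116^64 ≡ 1753^2 = 3073009 ≡ 974
89 = 64 + 16 + 8 + 1, so 116^89 ≡ 974·1933·562·116 ≡ 328 (mod 2683)
R · y^e mod p:
346^2 = 119716 ≡ 1664
346^4 ≡ 1664^2 = 2768896 ≡ 40
346^8 ≡ 40^2 = 1600
346^16 ≡ 1600^2 = 2560000 ≡ 418
346^32 ≡ 418^2 = 174724 ≡ 329
346^64 ≡ 329^2 = 108241 ≡ 921
346^128 ≡ 921^2 = 848241 ≡ 413
346^256 ≡ 413^2 = 170569 ≡ 1540
346^512 ≡ 1540^2 = 2371600 ≡ 2511
346^1024 ≡ 2511^2 = 6305121 ≡ 71
1618 = 1024 + 512 + 64 + 16 + 2, so 346^1618 ≡ 71·2511·921·418·1664 ≡ 1827 (mod 2683)
17·1827 = 31059 ≡ 1546 (mod 2683)
328 ≠ 1546; the check fails.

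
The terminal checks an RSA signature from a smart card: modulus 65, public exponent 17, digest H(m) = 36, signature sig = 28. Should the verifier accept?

reject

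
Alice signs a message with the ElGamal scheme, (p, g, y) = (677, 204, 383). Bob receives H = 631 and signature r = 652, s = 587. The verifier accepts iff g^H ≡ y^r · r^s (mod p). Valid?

Left side g^H mod p:
204^631 mod 677 = 13
Right side y^r · r^s mod p:
383^652 mod 677 = 457
652^587 mod 677 = 608
457·608 = 277856 ≡ 286 (mod 677)
13 ≠ 286, so verification fails.

no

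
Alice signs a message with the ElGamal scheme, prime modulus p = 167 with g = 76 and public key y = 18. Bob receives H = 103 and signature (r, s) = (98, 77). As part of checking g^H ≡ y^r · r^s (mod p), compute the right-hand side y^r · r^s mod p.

18^2 = 324 ≡ 157
18^4 ≡ 157^2 = 24649 ≡ 100
18^8 ≡ 100^2 = 10000 ≡ 147
18^16 ≡ 147^2 = 21609 ≡ 66
18^32 ≡ 66^2 = 4356 ≡ 14
18^64 ≡ 14^2 = 196 ≡ 29
98 = 64 + 32 + 2, so 18^98 ≡ 29·14·157 ≡ 115 (mod 167)
98^2 = 9604 ≡ 85
98^4 ≡ 85^2 = 7225 ≡ 44
98^8 ≡ 44^2 = 1936 ≡ 99
98^16 ≡ 99^2 = 9801 ≡ 115
98^32 ≡ 115^2 = 13225 ≡ 32
98^64 ≡ 32^2 = 1024 ≡ 22
77 = 64 + 8 + 4 + 1, so 98^77 ≡ 22·99·44·98 ≡ 124 (mod 167)
y^r · r^s ≡ 115·124 = 14260 ≡ 65 (mod 167)

65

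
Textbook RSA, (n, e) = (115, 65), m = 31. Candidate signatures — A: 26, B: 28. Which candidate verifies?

Candidate A: Squares mod 115: 26^1≡26, 26^2≡101, 26^4≡81, 26^8≡6, 26^16≡36, 26^32≡31, 26^64≡41; 65 = 64 + 1, so 26^65 ≡ 41·26 ≡ 31 (mod 115)
  → matches m = 31
Candidate B: Squares mod 115: 28^1≡28, 28^2≡94, 28^4≡96, 28^8≡16, 28^16≡26, 28^32≡101, 28^64≡81; 65 = 64 + 1, so 28^65 ≡ 81·28 ≡ 83 (mod 115)

A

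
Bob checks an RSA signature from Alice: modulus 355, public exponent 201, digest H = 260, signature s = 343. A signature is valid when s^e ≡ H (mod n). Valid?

s^2 ≡ 343^2 = 117649 ≡ 144
s^4 ≡ 144^2 = 20736 ≡ 146
s^8 ≡ 146^2 = 21316 ≡ 16
s^16 ≡ 16^2 = 256
s^32 ≡ 256^2 = 65536 ≡ 216
s^64 ≡ 216^2 = 46656 ≡ 151
s^128 ≡ 151^2 = 22801 ≡ 81
201 = 128 + 64 + 8 + 1, so s^201 ≡ 81·151·16·343 ≡ 328 (mod 355)
The recovered value 328 does not match the digest 260.

no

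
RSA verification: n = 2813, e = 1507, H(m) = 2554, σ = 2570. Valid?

σ^2 ≡ 2570^2 = 6604900 ≡ 2789
σ^4 ≡ 2789^2 = 7778521 ≡ 576
σ^8 ≡ 576^2 = 331776 ≡ 2655
σ^16 ≡ 2655^2 = 7049025 ≡ 2460
σ^32 ≡ 2460^2 = 6051600 ≡ 837
σ^64 ≡ 837^2 = 700569 ≡ 132
σ^128 ≡ 132^2 = 17424 ≡ 546
σ^256 ≡ 546^2 = 298116 ≡ 2751
σ^512 ≡ 2751^2 = 7568001 ≡ 1031
σ^1024 ≡ 1031^2 = 1062961 ≡ 2460
1507 = 1024 + 256 + 128 + 64 + 32 + 2 + 1, so σ^1507 ≡ 2460·2751·546·132·837·2789·2570 ≡ 2554 (mod 2813)
σ^1507 mod 2813 = 2554 matches H(m).

yes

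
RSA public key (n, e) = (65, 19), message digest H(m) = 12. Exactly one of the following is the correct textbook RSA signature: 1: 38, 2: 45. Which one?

Candidate 1: 38^19 mod 65 = 12
  → matches H(m) = 12
Candidate 2: 45^19 mod 65 = 20

1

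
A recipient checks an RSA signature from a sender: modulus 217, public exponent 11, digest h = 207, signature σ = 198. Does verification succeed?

Squares mod 217: σ^1≡198, σ^2≡144, σ^4≡121, σ^8≡102
11 = 8 + 2 + 1, so σ^11 ≡ 102·144·198 ≡ 207 (mod 217)
Since 207 equals the digest 207, verification succeeds.

passes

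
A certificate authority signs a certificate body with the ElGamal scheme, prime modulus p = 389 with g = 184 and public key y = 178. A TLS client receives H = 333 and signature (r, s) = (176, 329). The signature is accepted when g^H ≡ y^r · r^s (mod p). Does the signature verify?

verifies

Left side g^H mod p:
184^333 mod 389 = 69
Right side y^r · r^s mod p:
178^176 mod 389 = 97
176^329 mod 389 = 113
97·113 = 10961 ≡ 69 (mod 389)
69 ≡ 69 (mod 389), so the signature is genuine.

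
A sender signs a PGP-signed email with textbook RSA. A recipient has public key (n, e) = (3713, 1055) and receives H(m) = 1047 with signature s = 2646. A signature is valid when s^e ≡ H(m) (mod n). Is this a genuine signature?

forged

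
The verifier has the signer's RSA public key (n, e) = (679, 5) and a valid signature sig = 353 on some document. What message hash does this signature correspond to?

327

sig^2 ≡ 353^2 = 124609 ≡ 352
sig^4 ≡ 352^2 = 123904 ≡ 326
5 = 4 + 1, so sig^5 ≡ 326·353 ≡ 327 (mod 679)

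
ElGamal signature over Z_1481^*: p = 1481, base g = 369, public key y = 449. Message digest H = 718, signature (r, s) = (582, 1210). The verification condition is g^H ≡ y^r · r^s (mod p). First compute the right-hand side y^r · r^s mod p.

423

Squares mod 1481: 449^1≡449, 449^2≡185, 449^4≡162, 449^8≡1067, 449^16≡1081, 449^32≡52, 449^64≡1223, 449^128≡1400, 449^256≡637, 449^512≡1456
582 = 512 + 64 + 4 + 2, so 449^582 ≡ 1456·1223·162·185 ≡ 456 (mod 1481)
Squares mod 1481: 582^1≡582, 582^2≡1056, 582^4≡1424, 582^8≡287, 582^16≡914, 582^32≡112, 582^64≡696, 582^128≡129, 582^256≡350, 582^512≡1058, 582^1024≡1209
1210 = 1024 + 128 + 32 + 16 + 8 + 2, so 582^1210 ≡ 1209·129·112·914·287·1056 ≡ 264 (mod 1481)
y^r · r^s ≡ 456·264 = 120384 ≡ 423 (mod 1481)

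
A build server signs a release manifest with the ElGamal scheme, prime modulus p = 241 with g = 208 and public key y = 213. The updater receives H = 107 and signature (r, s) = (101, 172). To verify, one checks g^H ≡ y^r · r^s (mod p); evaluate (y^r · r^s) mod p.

Squares mod 241: 213^1≡213, 213^2≡61, 213^4≡106, 213^8≡150, 213^16≡87, 213^32≡98, 213^64≡205
101 = 64 + 32 + 4 + 1, so 213^101 ≡ 205·98·106·213 ≡ 136 (mod 241)
Squares mod 241: 101^1≡101, 101^2≡79, 101^4≡216, 101^8≡143, 101^16≡205, 101^32≡91, 101^64≡87, 101^128≡98
172 = 128 + 32 + 8 + 4, so 101^172 ≡ 98·91·143·216 ≡ 40 (mod 241)
y^r · r^s ≡ 136·40 = 5440 ≡ 138 (mod 241)

138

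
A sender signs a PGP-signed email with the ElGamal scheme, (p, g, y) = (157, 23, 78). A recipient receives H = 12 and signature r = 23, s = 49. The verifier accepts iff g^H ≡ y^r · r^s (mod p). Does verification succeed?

Left side g^H mod p:
23^2 = 529 ≡ 58
23^4 ≡ 58^2 = 3364 ≡ 67
23^8 ≡ 67^2 = 4489 ≡ 93
12 = 8 + 4, so 23^12 ≡ 93·67 ≡ 108 (mod 157)
Right side y^r · r^s mod p:
78^2 = 6084 ≡ 118
78^4 ≡ 118^2 = 13924 ≡ 108
78^8 ≡ 108^2 = 11664 ≡ 46
78^16 ≡ 46^2 = 2116 ≡ 75
23 = 16 + 4 + 2 + 1, so 78^23 ≡ 75·108·118·78 ≡ 8 (mod 157)
23^2 = 529 ≡ 58
23^4 ≡ 58^2 = 3364 ≡ 67
23^8 ≡ 67^2 = 4489 ≡ 93
23^16 ≡ 93^2 = 8649 ≡ 14
23^32 ≡ 14^2 = 196 ≡ 39
49 = 32 + 16 + 1, so 23^49 ≡ 39·14·23 ≡ 155 (mod 157)
8·155 = 1240 ≡ 141 (mod 157)
108 ≠ 141, so verification fails.

fails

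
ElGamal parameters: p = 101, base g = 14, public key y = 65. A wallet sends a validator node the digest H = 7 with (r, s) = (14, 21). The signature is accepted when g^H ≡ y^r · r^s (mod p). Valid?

yes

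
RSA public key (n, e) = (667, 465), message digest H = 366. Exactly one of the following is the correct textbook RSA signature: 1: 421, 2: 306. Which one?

1

Candidate 1: 421^2 = 177241 ≡ 486; 421^4 ≡ 486^2 = 236196 ≡ 78; 421^8 ≡ 78^2 = 6084 ≡ 81; 421^16 ≡ 81^2 = 6561 ≡ 558; 421^32 ≡ 558^2 = 311364 ≡ 542; 421^64 ≡ 542^2 = 293764 ≡ 284; 421^128 ≡ 284^2 = 80656 ≡ 616; 421^256 ≡ 616^2 = 379456 ≡ 600; 465 = 256 + 128 + 64 + 16 + 1, so 421^465 ≡ 600·616·284·558·421 ≡ 366 (mod 667)
  → matches H = 366
Candidate 2: 306^2 = 93636 ≡ 256; 306^4 ≡ 256^2 = 65536 ≡ 170; 306^8 ≡ 170^2 = 28900 ≡ 219; 306^16 ≡ 219^2 = 47961 ≡ 604; 306^32 ≡ 604^2 = 364816 ≡ 634; 306^64 ≡ 634^2 = 401956 ≡ 422; 306^128 ≡ 422^2 = 178084 ≡ 662; 306^256 ≡ 662^2 = 438244 ≡ 25; 465 = 256 + 128 + 64 + 16 + 1, so 306^465 ≡ 25·662·422·604·306 ≡ 297 (mod 667)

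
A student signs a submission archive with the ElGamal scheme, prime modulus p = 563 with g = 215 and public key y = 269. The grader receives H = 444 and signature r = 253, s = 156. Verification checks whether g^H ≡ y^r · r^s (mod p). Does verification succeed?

Left side g^H mod p:
Squares mod 563: 215^1≡215, 215^2≡59, 215^4≡103, 215^8≡475, 215^16≡425, 215^32≡465, 215^64≡33, 215^128≡526, 215^256≡243
444 = 256 + 128 + 32 + 16 + 8 + 4, so 215^444 ≡ 243·526·465·425·475·103 ≡ 399 (mod 563)
Right side y^r · r^s mod p:
Squares mod 563: 269^1≡269, 269^2≡297, 269^4≡381, 269^8≡470, 269^16≡204, 269^32≡517, 269^64≡427, 269^128≡480
253 = 128 + 64 + 32 + 16 + 8 + 4 + 1, so 269^253 ≡ 480·427·517·204·470·381·269 ≡ 518 (mod 563)
Squares mod 563: 253^1≡253, 253^2≡390, 253^4≡90, 253^8≡218, 253^16≡232, 253^32≡339, 253^64≡69, 253^128≡257
156 = 128 + 16 + 8 + 4, so 253^156 ≡ 257·232·218·90 ≡ 86 (mod 563)
518·86 = 44548 ≡ 71 (mod 563)
399 ≠ 71, so verification fails.

fails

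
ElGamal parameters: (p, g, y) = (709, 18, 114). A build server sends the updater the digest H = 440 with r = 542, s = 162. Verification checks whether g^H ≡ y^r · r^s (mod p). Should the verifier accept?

Left side g^H mod p:
18^2 = 324
18^4 ≡ 324^2 = 104976 ≡ 44
18^8 ≡ 44^2 = 1936 ≡ 518
18^16 ≡ 518^2 = 268324 ≡ 322
18^32 ≡ 322^2 = 103684 ≡ 170
18^64 ≡ 170^2 = 28900 ≡ 540
18^128 ≡ 540^2 = 291600 ≡ 201
18^256 ≡ 201^2 = 40401 ≡ 697
440 = 256 + 128 + 32 + 16 + 8, so 18^440 ≡ 697·201·170·322·518 ≡ 171 (mod 709)
Right side y^r · r^s mod p:
114^2 = 12996 ≡ 234
114^4 ≡ 234^2 = 54756 ≡ 163
114^8 ≡ 163^2 = 26569 ≡ 336
114^16 ≡ 336^2 = 112896 ≡ 165
114^32 ≡ 165^2 = 27225 ≡ 283
114^64 ≡ 283^2 = 80089 ≡ 681
114^128 ≡ 681^2 = 463761 ≡ 75
114^256 ≡ 75^2 = 5625 ≡ 662
114^512 ≡ 662^2 = 438244 ≡ 82
542 = 512 + 16 + 8 + 4 + 2, so 114^542 ≡ 82·165·336·163·234 ≡ 487 (mod 709)
542^2 = 293764 ≡ 238
542^4 ≡ 238^2 = 56644 ≡ 633
542^8 ≡ 633^2 = 400689 ≡ 104
542^16 ≡ 104^2 = 10816 ≡ 181
542^32 ≡ 181^2 = 32761 ≡ 147
542^64 ≡ 147^2 = 21609 ≡ 339
542^128 ≡ 339^2 = 114921 ≡ 63
162 = 128 + 32 + 2, so 542^162 ≡ 63·147·238 ≡ 546 (mod 709)
487·546 = 265902 ≡ 27 (mod 709)
171 ≠ 27, so verification fails.

reject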